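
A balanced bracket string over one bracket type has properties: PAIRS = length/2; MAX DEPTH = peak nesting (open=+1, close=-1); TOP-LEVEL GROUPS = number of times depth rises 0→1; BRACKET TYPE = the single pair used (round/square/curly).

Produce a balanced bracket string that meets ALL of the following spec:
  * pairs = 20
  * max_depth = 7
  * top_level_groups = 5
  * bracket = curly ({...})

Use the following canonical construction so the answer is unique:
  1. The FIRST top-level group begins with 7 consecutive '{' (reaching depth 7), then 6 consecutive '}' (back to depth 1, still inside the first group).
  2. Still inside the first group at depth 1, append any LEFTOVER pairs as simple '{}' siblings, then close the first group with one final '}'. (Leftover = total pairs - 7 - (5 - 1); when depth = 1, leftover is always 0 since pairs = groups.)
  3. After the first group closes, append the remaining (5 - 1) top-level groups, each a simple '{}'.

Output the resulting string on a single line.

Spec: pairs=20 depth=7 groups=5
Leftover pairs = 20 - 7 - (5-1) = 9
First group: deep chain of depth 7 + 9 sibling pairs
Remaining 4 groups: simple '{}' each

Answer: {{{{{{{}}}}}}{}{}{}{}{}{}{}{}{}}{}{}{}{}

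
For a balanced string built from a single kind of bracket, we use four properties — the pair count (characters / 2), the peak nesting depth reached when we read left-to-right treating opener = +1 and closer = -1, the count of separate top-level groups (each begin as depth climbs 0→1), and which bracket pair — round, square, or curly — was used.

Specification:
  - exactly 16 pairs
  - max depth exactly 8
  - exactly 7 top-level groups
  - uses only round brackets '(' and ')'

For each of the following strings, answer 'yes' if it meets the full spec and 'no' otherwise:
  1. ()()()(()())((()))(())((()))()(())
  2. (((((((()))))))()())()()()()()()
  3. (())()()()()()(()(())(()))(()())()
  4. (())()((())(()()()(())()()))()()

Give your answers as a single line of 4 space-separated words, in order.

Answer: no yes no no

Derivation:
String 1 '()()()(()())((()))(())((()))()(())': depth seq [1 0 1 0 1 0 1 2 1 2 1 0 1 2 3 2 1 0 1 2 1 0 1 2 3 2 1 0 1 0 1 2 1 0]
  -> pairs=17 depth=3 groups=9 -> no
String 2 '(((((((()))))))()())()()()()()()': depth seq [1 2 3 4 5 6 7 8 7 6 5 4 3 2 1 2 1 2 1 0 1 0 1 0 1 0 1 0 1 0 1 0]
  -> pairs=16 depth=8 groups=7 -> yes
String 3 '(())()()()()()(()(())(()))(()())()': depth seq [1 2 1 0 1 0 1 0 1 0 1 0 1 0 1 2 1 2 3 2 1 2 3 2 1 0 1 2 1 2 1 0 1 0]
  -> pairs=17 depth=3 groups=9 -> no
String 4 '(())()((())(()()()(())()()))()()': depth seq [1 2 1 0 1 0 1 2 3 2 1 2 3 2 3 2 3 2 3 4 3 2 3 2 3 2 1 0 1 0 1 0]
  -> pairs=16 depth=4 groups=5 -> no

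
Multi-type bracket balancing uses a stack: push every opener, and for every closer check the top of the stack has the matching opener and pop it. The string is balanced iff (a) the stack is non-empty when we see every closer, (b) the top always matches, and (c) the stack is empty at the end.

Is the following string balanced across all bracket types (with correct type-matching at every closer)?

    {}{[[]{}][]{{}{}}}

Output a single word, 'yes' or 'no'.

pos 0: push '{'; stack = {
pos 1: '}' matches '{'; pop; stack = (empty)
pos 2: push '{'; stack = {
pos 3: push '['; stack = {[
pos 4: push '['; stack = {[[
pos 5: ']' matches '['; pop; stack = {[
pos 6: push '{'; stack = {[{
pos 7: '}' matches '{'; pop; stack = {[
pos 8: ']' matches '['; pop; stack = {
pos 9: push '['; stack = {[
pos 10: ']' matches '['; pop; stack = {
pos 11: push '{'; stack = {{
pos 12: push '{'; stack = {{{
pos 13: '}' matches '{'; pop; stack = {{
pos 14: push '{'; stack = {{{
pos 15: '}' matches '{'; pop; stack = {{
pos 16: '}' matches '{'; pop; stack = {
pos 17: '}' matches '{'; pop; stack = (empty)
end: stack empty → VALID
Verdict: properly nested → yes

Answer: yes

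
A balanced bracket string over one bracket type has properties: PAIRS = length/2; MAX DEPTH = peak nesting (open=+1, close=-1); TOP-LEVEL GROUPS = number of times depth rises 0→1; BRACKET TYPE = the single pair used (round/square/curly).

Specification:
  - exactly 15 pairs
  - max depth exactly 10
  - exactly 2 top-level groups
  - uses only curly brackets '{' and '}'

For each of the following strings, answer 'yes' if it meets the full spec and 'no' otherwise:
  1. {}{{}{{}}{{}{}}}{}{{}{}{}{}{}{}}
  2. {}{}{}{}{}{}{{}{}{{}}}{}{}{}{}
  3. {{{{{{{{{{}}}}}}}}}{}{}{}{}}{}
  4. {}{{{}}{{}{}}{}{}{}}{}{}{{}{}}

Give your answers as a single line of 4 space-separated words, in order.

Answer: no no yes no

Derivation:
String 1 '{}{{}{{}}{{}{}}}{}{{}{}{}{}{}{}}': depth seq [1 0 1 2 1 2 3 2 1 2 3 2 3 2 1 0 1 0 1 2 1 2 1 2 1 2 1 2 1 2 1 0]
  -> pairs=16 depth=3 groups=4 -> no
String 2 '{}{}{}{}{}{}{{}{}{{}}}{}{}{}{}': depth seq [1 0 1 0 1 0 1 0 1 0 1 0 1 2 1 2 1 2 3 2 1 0 1 0 1 0 1 0 1 0]
  -> pairs=15 depth=3 groups=11 -> no
String 3 '{{{{{{{{{{}}}}}}}}}{}{}{}{}}{}': depth seq [1 2 3 4 5 6 7 8 9 10 9 8 7 6 5 4 3 2 1 2 1 2 1 2 1 2 1 0 1 0]
  -> pairs=15 depth=10 groups=2 -> yes
String 4 '{}{{{}}{{}{}}{}{}{}}{}{}{{}{}}': depth seq [1 0 1 2 3 2 1 2 3 2 3 2 1 2 1 2 1 2 1 0 1 0 1 0 1 2 1 2 1 0]
  -> pairs=15 depth=3 groups=5 -> no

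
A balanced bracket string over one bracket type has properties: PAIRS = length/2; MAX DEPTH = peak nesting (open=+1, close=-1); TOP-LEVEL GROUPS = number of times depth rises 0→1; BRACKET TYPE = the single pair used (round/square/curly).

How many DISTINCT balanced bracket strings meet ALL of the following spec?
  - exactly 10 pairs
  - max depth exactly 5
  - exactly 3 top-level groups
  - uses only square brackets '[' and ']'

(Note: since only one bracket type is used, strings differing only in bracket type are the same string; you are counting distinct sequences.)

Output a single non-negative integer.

Answer: 741

Derivation:
Spec: pairs=10 depth=5 groups=3
Count(depth <= 5) = 3165
Count(depth <= 4) = 2424
Count(depth == 5) = 3165 - 2424 = 741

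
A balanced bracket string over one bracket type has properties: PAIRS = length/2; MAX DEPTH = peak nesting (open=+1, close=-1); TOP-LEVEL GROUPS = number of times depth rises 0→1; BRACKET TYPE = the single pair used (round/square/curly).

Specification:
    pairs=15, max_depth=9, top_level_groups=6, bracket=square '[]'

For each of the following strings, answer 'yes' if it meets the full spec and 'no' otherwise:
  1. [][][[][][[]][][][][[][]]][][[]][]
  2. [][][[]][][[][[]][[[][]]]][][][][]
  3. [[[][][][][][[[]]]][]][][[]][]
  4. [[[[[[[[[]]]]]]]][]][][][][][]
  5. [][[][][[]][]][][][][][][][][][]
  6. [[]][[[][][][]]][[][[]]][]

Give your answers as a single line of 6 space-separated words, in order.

String 1 '[][][[][][[]][][][][[][]]][][[]][]': depth seq [1 0 1 0 1 2 1 2 1 2 3 2 1 2 1 2 1 2 1 2 3 2 3 2 1 0 1 0 1 2 1 0 1 0]
  -> pairs=17 depth=3 groups=6 -> no
String 2 '[][][[]][][[][[]][[[][]]]][][][][]': depth seq [1 0 1 0 1 2 1 0 1 0 1 2 1 2 3 2 1 2 3 4 3 4 3 2 1 0 1 0 1 0 1 0 1 0]
  -> pairs=17 depth=4 groups=9 -> no
String 3 '[[[][][][][][[[]]]][]][][[]][]': depth seq [1 2 3 2 3 2 3 2 3 2 3 2 3 4 5 4 3 2 1 2 1 0 1 0 1 2 1 0 1 0]
  -> pairs=15 depth=5 groups=4 -> no
String 4 '[[[[[[[[[]]]]]]]][]][][][][][]': depth seq [1 2 3 4 5 6 7 8 9 8 7 6 5 4 3 2 1 2 1 0 1 0 1 0 1 0 1 0 1 0]
  -> pairs=15 depth=9 groups=6 -> yes
String 5 '[][[][][[]][]][][][][][][][][][]': depth seq [1 0 1 2 1 2 1 2 3 2 1 2 1 0 1 0 1 0 1 0 1 0 1 0 1 0 1 0 1 0 1 0]
  -> pairs=16 depth=3 groups=11 -> no
String 6 '[[]][[[][][][]]][[][[]]][]': depth seq [1 2 1 0 1 2 3 2 3 2 3 2 3 2 1 0 1 2 1 2 3 2 1 0 1 0]
  -> pairs=13 depth=3 groups=4 -> no

Answer: no no no yes no no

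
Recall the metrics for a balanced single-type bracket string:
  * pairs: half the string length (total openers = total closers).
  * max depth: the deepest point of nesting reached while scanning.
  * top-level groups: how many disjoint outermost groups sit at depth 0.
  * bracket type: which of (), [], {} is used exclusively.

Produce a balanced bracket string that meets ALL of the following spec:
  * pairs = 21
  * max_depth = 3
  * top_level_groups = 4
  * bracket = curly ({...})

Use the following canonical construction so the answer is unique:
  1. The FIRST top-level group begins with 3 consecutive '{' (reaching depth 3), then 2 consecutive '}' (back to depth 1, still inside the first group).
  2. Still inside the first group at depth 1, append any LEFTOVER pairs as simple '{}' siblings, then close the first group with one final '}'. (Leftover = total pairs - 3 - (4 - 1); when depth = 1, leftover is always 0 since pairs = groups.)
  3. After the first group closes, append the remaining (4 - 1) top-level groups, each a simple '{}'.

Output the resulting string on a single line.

Answer: {{{}}{}{}{}{}{}{}{}{}{}{}{}{}{}{}{}}{}{}{}

Derivation:
Spec: pairs=21 depth=3 groups=4
Leftover pairs = 21 - 3 - (4-1) = 15
First group: deep chain of depth 3 + 15 sibling pairs
Remaining 3 groups: simple '{}' each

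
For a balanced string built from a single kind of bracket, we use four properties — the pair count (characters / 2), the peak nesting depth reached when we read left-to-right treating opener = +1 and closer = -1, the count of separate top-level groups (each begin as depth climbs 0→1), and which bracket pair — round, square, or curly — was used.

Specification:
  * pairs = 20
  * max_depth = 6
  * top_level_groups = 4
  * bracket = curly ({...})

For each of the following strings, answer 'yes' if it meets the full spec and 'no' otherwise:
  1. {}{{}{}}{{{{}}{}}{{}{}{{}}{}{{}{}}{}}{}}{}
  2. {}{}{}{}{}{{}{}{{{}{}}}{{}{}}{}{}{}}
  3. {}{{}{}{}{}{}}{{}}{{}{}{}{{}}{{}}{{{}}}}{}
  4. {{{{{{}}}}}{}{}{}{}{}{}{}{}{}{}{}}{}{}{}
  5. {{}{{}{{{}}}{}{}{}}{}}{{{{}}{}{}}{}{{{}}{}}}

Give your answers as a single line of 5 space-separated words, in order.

Answer: no no no yes no

Derivation:
String 1 '{}{{}{}}{{{{}}{}}{{}{}{{}}{}{{}{}}{}}{}}{}': depth seq [1 0 1 2 1 2 1 0 1 2 3 4 3 2 3 2 1 2 3 2 3 2 3 4 3 2 3 2 3 4 3 4 3 2 3 2 1 2 1 0 1 0]
  -> pairs=21 depth=4 groups=4 -> no
String 2 '{}{}{}{}{}{{}{}{{{}{}}}{{}{}}{}{}{}}': depth seq [1 0 1 0 1 0 1 0 1 0 1 2 1 2 1 2 3 4 3 4 3 2 1 2 3 2 3 2 1 2 1 2 1 2 1 0]
  -> pairs=18 depth=4 groups=6 -> no
String 3 '{}{{}{}{}{}{}}{{}}{{}{}{}{{}}{{}}{{{}}}}{}': depth seq [1 0 1 2 1 2 1 2 1 2 1 2 1 0 1 2 1 0 1 2 1 2 1 2 1 2 3 2 1 2 3 2 1 2 3 4 3 2 1 0 1 0]
  -> pairs=21 depth=4 groups=5 -> no
String 4 '{{{{{{}}}}}{}{}{}{}{}{}{}{}{}{}{}}{}{}{}': depth seq [1 2 3 4 5 6 5 4 3 2 1 2 1 2 1 2 1 2 1 2 1 2 1 2 1 2 1 2 1 2 1 2 1 0 1 0 1 0 1 0]
  -> pairs=20 depth=6 groups=4 -> yes
String 5 '{{}{{}{{{}}}{}{}{}}{}}{{{{}}{}{}}{}{{{}}{}}}': depth seq [1 2 1 2 3 2 3 4 5 4 3 2 3 2 3 2 3 2 1 2 1 0 1 2 3 4 3 2 3 2 3 2 1 2 1 2 3 4 3 2 3 2 1 0]
  -> pairs=22 depth=5 groups=2 -> no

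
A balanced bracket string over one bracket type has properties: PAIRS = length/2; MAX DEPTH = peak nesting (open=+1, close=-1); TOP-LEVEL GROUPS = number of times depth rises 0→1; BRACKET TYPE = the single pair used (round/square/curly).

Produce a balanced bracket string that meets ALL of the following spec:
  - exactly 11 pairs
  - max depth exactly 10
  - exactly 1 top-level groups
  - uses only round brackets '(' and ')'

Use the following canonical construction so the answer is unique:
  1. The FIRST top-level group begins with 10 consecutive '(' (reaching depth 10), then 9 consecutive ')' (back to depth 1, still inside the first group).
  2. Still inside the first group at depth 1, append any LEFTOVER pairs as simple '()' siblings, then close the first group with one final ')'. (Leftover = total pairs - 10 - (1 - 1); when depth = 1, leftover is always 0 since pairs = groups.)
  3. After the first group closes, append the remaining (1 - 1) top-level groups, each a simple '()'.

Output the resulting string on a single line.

Spec: pairs=11 depth=10 groups=1
Leftover pairs = 11 - 10 - (1-1) = 1
First group: deep chain of depth 10 + 1 sibling pairs
Remaining 0 groups: simple '()' each

Answer: (((((((((()))))))))())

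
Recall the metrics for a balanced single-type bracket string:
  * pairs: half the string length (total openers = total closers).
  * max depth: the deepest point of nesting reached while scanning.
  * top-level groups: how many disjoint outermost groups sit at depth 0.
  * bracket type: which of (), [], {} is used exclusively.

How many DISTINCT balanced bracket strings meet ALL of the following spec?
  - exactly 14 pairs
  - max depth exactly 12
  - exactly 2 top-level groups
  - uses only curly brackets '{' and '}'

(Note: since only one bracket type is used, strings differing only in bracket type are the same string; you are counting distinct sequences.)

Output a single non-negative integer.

Spec: pairs=14 depth=12 groups=2
Count(depth <= 12) = 742898
Count(depth <= 11) = 742854
Count(depth == 12) = 742898 - 742854 = 44

Answer: 44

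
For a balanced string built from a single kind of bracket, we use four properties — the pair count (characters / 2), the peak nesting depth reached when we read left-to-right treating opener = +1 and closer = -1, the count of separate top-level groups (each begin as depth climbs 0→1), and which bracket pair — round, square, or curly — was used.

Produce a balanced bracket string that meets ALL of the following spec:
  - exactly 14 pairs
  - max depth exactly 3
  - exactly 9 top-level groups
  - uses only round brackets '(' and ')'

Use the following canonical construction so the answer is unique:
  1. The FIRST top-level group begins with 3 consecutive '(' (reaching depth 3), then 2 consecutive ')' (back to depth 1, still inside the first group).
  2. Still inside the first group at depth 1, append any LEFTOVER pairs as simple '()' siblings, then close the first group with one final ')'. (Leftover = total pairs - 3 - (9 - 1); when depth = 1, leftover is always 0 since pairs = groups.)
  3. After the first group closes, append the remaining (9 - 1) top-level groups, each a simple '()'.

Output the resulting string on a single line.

Answer: ((())()()())()()()()()()()()

Derivation:
Spec: pairs=14 depth=3 groups=9
Leftover pairs = 14 - 3 - (9-1) = 3
First group: deep chain of depth 3 + 3 sibling pairs
Remaining 8 groups: simple '()' each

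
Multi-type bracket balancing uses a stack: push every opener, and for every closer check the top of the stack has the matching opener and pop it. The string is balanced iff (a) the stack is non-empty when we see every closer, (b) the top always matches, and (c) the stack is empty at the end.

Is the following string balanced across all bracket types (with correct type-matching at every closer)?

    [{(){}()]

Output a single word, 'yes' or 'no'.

pos 0: push '['; stack = [
pos 1: push '{'; stack = [{
pos 2: push '('; stack = [{(
pos 3: ')' matches '('; pop; stack = [{
pos 4: push '{'; stack = [{{
pos 5: '}' matches '{'; pop; stack = [{
pos 6: push '('; stack = [{(
pos 7: ')' matches '('; pop; stack = [{
pos 8: saw closer ']' but top of stack is '{' (expected '}') → INVALID
Verdict: type mismatch at position 8: ']' closes '{' → no

Answer: no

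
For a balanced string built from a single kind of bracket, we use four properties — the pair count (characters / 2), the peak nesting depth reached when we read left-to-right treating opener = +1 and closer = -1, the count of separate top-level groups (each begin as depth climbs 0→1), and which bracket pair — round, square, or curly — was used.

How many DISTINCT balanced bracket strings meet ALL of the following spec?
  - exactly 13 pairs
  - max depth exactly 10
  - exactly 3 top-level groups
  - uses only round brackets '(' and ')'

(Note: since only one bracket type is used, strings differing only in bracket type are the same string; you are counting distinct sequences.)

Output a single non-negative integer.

Answer: 57

Derivation:
Spec: pairs=13 depth=10 groups=3
Count(depth <= 10) = 149223
Count(depth <= 9) = 149166
Count(depth == 10) = 149223 - 149166 = 57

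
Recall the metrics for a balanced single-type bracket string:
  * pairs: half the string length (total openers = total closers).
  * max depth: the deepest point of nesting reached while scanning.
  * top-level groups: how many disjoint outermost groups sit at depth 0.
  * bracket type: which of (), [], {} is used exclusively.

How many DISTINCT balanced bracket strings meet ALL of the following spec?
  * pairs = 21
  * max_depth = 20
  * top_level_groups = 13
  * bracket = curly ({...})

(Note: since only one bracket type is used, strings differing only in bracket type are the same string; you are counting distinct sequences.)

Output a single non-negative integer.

Spec: pairs=21 depth=20 groups=13
Count(depth <= 20) = 1924065
Count(depth <= 19) = 1924065
Count(depth == 20) = 1924065 - 1924065 = 0

Answer: 0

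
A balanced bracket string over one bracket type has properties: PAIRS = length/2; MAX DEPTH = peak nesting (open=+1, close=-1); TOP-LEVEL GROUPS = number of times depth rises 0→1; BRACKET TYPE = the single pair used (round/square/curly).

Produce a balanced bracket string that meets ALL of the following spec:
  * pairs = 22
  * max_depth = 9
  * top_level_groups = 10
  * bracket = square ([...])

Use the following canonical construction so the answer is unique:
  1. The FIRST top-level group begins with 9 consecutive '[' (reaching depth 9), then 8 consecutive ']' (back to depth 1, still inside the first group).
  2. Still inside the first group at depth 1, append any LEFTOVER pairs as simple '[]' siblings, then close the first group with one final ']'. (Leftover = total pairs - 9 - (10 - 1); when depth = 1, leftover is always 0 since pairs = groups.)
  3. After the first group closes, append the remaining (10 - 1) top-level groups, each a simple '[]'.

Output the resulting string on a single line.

Spec: pairs=22 depth=9 groups=10
Leftover pairs = 22 - 9 - (10-1) = 4
First group: deep chain of depth 9 + 4 sibling pairs
Remaining 9 groups: simple '[]' each

Answer: [[[[[[[[[]]]]]]]][][][][]][][][][][][][][][]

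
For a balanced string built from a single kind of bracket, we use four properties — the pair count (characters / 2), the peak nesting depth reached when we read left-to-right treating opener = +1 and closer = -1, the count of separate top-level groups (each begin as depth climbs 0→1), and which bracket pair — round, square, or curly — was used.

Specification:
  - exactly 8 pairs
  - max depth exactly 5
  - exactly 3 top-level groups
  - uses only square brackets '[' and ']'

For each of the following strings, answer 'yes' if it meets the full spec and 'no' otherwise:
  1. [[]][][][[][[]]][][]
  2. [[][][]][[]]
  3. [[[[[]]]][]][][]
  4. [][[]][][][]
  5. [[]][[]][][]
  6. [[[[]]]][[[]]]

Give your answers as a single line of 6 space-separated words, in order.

Answer: no no yes no no no

Derivation:
String 1 '[[]][][][[][[]]][][]': depth seq [1 2 1 0 1 0 1 0 1 2 1 2 3 2 1 0 1 0 1 0]
  -> pairs=10 depth=3 groups=6 -> no
String 2 '[[][][]][[]]': depth seq [1 2 1 2 1 2 1 0 1 2 1 0]
  -> pairs=6 depth=2 groups=2 -> no
String 3 '[[[[[]]]][]][][]': depth seq [1 2 3 4 5 4 3 2 1 2 1 0 1 0 1 0]
  -> pairs=8 depth=5 groups=3 -> yes
String 4 '[][[]][][][]': depth seq [1 0 1 2 1 0 1 0 1 0 1 0]
  -> pairs=6 depth=2 groups=5 -> no
String 5 '[[]][[]][][]': depth seq [1 2 1 0 1 2 1 0 1 0 1 0]
  -> pairs=6 depth=2 groups=4 -> no
String 6 '[[[[]]]][[[]]]': depth seq [1 2 3 4 3 2 1 0 1 2 3 2 1 0]
  -> pairs=7 depth=4 groups=2 -> no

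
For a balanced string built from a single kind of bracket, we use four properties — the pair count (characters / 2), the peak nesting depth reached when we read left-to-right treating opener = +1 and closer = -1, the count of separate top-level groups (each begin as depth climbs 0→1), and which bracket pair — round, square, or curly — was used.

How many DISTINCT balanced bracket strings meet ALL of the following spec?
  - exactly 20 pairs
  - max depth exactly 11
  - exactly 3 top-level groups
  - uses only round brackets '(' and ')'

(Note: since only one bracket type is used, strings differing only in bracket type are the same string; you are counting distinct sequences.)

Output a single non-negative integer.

Answer: 10729125

Derivation:
Spec: pairs=20 depth=11 groups=3
Count(depth <= 11) = 1285866351
Count(depth <= 10) = 1275137226
Count(depth == 11) = 1285866351 - 1275137226 = 10729125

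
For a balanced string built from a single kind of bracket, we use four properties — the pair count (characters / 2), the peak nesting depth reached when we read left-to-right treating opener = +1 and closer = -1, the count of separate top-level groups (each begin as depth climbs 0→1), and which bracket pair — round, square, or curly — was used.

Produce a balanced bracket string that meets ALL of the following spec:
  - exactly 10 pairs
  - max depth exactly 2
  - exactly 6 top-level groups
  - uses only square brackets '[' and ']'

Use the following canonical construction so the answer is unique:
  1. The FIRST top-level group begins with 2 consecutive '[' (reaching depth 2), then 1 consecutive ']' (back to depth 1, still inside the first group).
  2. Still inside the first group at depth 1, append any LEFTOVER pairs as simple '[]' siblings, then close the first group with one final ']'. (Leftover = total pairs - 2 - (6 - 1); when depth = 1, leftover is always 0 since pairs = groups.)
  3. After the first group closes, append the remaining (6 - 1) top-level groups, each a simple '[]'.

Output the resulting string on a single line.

Answer: [[][][][]][][][][][]

Derivation:
Spec: pairs=10 depth=2 groups=6
Leftover pairs = 10 - 2 - (6-1) = 3
First group: deep chain of depth 2 + 3 sibling pairs
Remaining 5 groups: simple '[]' each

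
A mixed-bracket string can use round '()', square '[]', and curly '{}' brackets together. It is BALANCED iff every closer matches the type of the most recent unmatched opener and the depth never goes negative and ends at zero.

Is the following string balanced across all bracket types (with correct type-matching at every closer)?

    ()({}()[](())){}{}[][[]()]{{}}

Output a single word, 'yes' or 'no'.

Answer: yes

Derivation:
pos 0: push '('; stack = (
pos 1: ')' matches '('; pop; stack = (empty)
pos 2: push '('; stack = (
pos 3: push '{'; stack = ({
pos 4: '}' matches '{'; pop; stack = (
pos 5: push '('; stack = ((
pos 6: ')' matches '('; pop; stack = (
pos 7: push '['; stack = ([
pos 8: ']' matches '['; pop; stack = (
pos 9: push '('; stack = ((
pos 10: push '('; stack = (((
pos 11: ')' matches '('; pop; stack = ((
pos 12: ')' matches '('; pop; stack = (
pos 13: ')' matches '('; pop; stack = (empty)
pos 14: push '{'; stack = {
pos 15: '}' matches '{'; pop; stack = (empty)
pos 16: push '{'; stack = {
pos 17: '}' matches '{'; pop; stack = (empty)
pos 18: push '['; stack = [
pos 19: ']' matches '['; pop; stack = (empty)
pos 20: push '['; stack = [
pos 21: push '['; stack = [[
pos 22: ']' matches '['; pop; stack = [
pos 23: push '('; stack = [(
pos 24: ')' matches '('; pop; stack = [
pos 25: ']' matches '['; pop; stack = (empty)
pos 26: push '{'; stack = {
pos 27: push '{'; stack = {{
pos 28: '}' matches '{'; pop; stack = {
pos 29: '}' matches '{'; pop; stack = (empty)
end: stack empty → VALID
Verdict: properly nested → yes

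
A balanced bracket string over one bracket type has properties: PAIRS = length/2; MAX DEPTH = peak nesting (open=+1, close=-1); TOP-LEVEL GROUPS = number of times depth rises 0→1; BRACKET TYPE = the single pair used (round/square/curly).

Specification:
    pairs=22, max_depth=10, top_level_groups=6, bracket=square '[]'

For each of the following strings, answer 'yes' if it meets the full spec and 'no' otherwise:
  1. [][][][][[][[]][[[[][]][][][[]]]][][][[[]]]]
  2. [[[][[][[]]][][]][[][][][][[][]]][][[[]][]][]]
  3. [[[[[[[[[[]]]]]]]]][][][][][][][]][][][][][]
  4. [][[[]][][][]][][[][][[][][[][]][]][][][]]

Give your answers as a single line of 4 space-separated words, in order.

Answer: no no yes no

Derivation:
String 1 '[][][][][[][[]][[[[][]][][][[]]]][][][[[]]]]': depth seq [1 0 1 0 1 0 1 0 1 2 1 2 3 2 1 2 3 4 5 4 5 4 3 4 3 4 3 4 5 4 3 2 1 2 1 2 1 2 3 4 3 2 1 0]
  -> pairs=22 depth=5 groups=5 -> no
String 2 '[[[][[][[]]][][]][[][][][][[][]]][][[[]][]][]]': depth seq [1 2 3 2 3 4 3 4 5 4 3 2 3 2 3 2 1 2 3 2 3 2 3 2 3 2 3 4 3 4 3 2 1 2 1 2 3 4 3 2 3 2 1 2 1 0]
  -> pairs=23 depth=5 groups=1 -> no
String 3 '[[[[[[[[[[]]]]]]]]][][][][][][][]][][][][][]': depth seq [1 2 3 4 5 6 7 8 9 10 9 8 7 6 5 4 3 2 1 2 1 2 1 2 1 2 1 2 1 2 1 2 1 0 1 0 1 0 1 0 1 0 1 0]
  -> pairs=22 depth=10 groups=6 -> yes
String 4 '[][[[]][][][]][][[][][[][][[][]][]][][][]]': depth seq [1 0 1 2 3 2 1 2 1 2 1 2 1 0 1 0 1 2 1 2 1 2 3 2 3 2 3 4 3 4 3 2 3 2 1 2 1 2 1 2 1 0]
  -> pairs=21 depth=4 groups=4 -> no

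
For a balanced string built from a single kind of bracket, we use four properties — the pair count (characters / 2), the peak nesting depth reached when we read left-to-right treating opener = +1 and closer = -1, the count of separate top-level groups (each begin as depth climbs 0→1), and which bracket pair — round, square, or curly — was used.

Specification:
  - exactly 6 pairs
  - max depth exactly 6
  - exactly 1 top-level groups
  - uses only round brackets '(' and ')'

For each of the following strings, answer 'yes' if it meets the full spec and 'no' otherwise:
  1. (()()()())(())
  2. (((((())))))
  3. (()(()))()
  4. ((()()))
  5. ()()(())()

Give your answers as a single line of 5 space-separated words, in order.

String 1 '(()()()())(())': depth seq [1 2 1 2 1 2 1 2 1 0 1 2 1 0]
  -> pairs=7 depth=2 groups=2 -> no
String 2 '(((((())))))': depth seq [1 2 3 4 5 6 5 4 3 2 1 0]
  -> pairs=6 depth=6 groups=1 -> yes
String 3 '(()(()))()': depth seq [1 2 1 2 3 2 1 0 1 0]
  -> pairs=5 depth=3 groups=2 -> no
String 4 '((()()))': depth seq [1 2 3 2 3 2 1 0]
  -> pairs=4 depth=3 groups=1 -> no
String 5 '()()(())()': depth seq [1 0 1 0 1 2 1 0 1 0]
  -> pairs=5 depth=2 groups=4 -> no

Answer: no yes no no no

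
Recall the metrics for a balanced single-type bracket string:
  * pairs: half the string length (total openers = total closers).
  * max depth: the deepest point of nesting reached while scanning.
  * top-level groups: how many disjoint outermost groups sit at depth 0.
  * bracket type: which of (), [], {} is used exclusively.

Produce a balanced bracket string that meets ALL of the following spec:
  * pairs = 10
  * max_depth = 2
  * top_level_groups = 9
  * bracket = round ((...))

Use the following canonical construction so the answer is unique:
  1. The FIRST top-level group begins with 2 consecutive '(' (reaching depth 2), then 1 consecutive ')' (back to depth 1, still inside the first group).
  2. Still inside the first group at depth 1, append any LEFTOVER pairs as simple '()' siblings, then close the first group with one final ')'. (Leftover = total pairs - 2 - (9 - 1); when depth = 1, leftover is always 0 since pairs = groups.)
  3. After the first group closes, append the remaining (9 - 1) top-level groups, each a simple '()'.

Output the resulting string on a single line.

Spec: pairs=10 depth=2 groups=9
Leftover pairs = 10 - 2 - (9-1) = 0
First group: deep chain of depth 2 + 0 sibling pairs
Remaining 8 groups: simple '()' each

Answer: (())()()()()()()()()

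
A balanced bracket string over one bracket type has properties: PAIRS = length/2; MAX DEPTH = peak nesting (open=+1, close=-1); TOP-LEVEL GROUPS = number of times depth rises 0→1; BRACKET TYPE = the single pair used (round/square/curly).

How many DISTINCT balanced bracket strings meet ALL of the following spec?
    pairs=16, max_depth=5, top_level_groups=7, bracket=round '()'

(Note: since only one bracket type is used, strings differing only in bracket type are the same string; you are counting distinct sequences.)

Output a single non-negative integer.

Spec: pairs=16 depth=5 groups=7
Count(depth <= 5) = 524055
Count(depth <= 4) = 409535
Count(depth == 5) = 524055 - 409535 = 114520

Answer: 114520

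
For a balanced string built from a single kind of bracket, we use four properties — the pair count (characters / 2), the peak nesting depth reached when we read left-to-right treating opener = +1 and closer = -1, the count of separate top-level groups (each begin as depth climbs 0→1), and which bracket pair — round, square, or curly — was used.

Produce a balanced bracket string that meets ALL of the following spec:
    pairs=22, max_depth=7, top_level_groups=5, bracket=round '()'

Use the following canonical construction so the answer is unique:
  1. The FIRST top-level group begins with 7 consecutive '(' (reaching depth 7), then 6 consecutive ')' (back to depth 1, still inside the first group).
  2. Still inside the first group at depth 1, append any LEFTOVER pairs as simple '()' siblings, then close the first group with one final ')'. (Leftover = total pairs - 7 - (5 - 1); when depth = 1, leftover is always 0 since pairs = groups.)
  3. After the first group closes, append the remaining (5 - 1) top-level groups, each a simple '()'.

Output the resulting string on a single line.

Spec: pairs=22 depth=7 groups=5
Leftover pairs = 22 - 7 - (5-1) = 11
First group: deep chain of depth 7 + 11 sibling pairs
Remaining 4 groups: simple '()' each

Answer: ((((((())))))()()()()()()()()()()())()()()()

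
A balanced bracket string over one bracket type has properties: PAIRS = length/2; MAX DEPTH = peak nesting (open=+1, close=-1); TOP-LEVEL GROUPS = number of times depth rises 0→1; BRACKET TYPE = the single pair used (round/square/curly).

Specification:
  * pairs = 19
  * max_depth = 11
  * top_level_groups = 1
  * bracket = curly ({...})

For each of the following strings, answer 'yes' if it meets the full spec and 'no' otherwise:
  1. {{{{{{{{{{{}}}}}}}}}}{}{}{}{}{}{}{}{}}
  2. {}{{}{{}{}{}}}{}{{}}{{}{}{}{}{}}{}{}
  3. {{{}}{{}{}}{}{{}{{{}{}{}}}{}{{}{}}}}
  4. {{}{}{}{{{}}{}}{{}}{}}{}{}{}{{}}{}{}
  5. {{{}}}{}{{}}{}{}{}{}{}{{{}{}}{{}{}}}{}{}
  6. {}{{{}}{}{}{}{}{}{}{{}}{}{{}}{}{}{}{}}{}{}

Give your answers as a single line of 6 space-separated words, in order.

Answer: yes no no no no no

Derivation:
String 1 '{{{{{{{{{{{}}}}}}}}}}{}{}{}{}{}{}{}{}}': depth seq [1 2 3 4 5 6 7 8 9 10 11 10 9 8 7 6 5 4 3 2 1 2 1 2 1 2 1 2 1 2 1 2 1 2 1 2 1 0]
  -> pairs=19 depth=11 groups=1 -> yes
String 2 '{}{{}{{}{}{}}}{}{{}}{{}{}{}{}{}}{}{}': depth seq [1 0 1 2 1 2 3 2 3 2 3 2 1 0 1 0 1 2 1 0 1 2 1 2 1 2 1 2 1 2 1 0 1 0 1 0]
  -> pairs=18 depth=3 groups=7 -> no
String 3 '{{{}}{{}{}}{}{{}{{{}{}{}}}{}{{}{}}}}': depth seq [1 2 3 2 1 2 3 2 3 2 1 2 1 2 3 2 3 4 5 4 5 4 5 4 3 2 3 2 3 4 3 4 3 2 1 0]
  -> pairs=18 depth=5 groups=1 -> no
String 4 '{{}{}{}{{{}}{}}{{}}{}}{}{}{}{{}}{}{}': depth seq [1 2 1 2 1 2 1 2 3 4 3 2 3 2 1 2 3 2 1 2 1 0 1 0 1 0 1 0 1 2 1 0 1 0 1 0]
  -> pairs=18 depth=4 groups=7 -> no
String 5 '{{{}}}{}{{}}{}{}{}{}{}{{{}{}}{{}{}}}{}{}': depth seq [1 2 3 2 1 0 1 0 1 2 1 0 1 0 1 0 1 0 1 0 1 0 1 2 3 2 3 2 1 2 3 2 3 2 1 0 1 0 1 0]
  -> pairs=20 depth=3 groups=11 -> no
String 6 '{}{{{}}{}{}{}{}{}{}{{}}{}{{}}{}{}{}{}}{}{}': depth seq [1 0 1 2 3 2 1 2 1 2 1 2 1 2 1 2 1 2 1 2 3 2 1 2 1 2 3 2 1 2 1 2 1 2 1 2 1 0 1 0 1 0]
  -> pairs=21 depth=3 groups=4 -> no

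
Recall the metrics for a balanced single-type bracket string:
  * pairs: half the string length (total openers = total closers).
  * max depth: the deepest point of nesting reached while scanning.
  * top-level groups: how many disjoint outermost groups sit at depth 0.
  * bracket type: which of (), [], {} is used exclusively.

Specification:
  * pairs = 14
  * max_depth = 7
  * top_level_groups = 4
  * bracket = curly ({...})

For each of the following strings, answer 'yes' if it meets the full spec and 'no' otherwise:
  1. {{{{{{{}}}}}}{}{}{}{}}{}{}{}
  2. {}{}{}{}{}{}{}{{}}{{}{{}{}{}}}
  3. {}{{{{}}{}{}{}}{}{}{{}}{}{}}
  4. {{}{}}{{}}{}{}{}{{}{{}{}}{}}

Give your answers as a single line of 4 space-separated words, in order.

Answer: yes no no no

Derivation:
String 1 '{{{{{{{}}}}}}{}{}{}{}}{}{}{}': depth seq [1 2 3 4 5 6 7 6 5 4 3 2 1 2 1 2 1 2 1 2 1 0 1 0 1 0 1 0]
  -> pairs=14 depth=7 groups=4 -> yes
String 2 '{}{}{}{}{}{}{}{{}}{{}{{}{}{}}}': depth seq [1 0 1 0 1 0 1 0 1 0 1 0 1 0 1 2 1 0 1 2 1 2 3 2 3 2 3 2 1 0]
  -> pairs=15 depth=3 groups=9 -> no
String 3 '{}{{{{}}{}{}{}}{}{}{{}}{}{}}': depth seq [1 0 1 2 3 4 3 2 3 2 3 2 3 2 1 2 1 2 1 2 3 2 1 2 1 2 1 0]
  -> pairs=14 depth=4 groups=2 -> no
String 4 '{{}{}}{{}}{}{}{}{{}{{}{}}{}}': depth seq [1 2 1 2 1 0 1 2 1 0 1 0 1 0 1 0 1 2 1 2 3 2 3 2 1 2 1 0]
  -> pairs=14 depth=3 groups=6 -> no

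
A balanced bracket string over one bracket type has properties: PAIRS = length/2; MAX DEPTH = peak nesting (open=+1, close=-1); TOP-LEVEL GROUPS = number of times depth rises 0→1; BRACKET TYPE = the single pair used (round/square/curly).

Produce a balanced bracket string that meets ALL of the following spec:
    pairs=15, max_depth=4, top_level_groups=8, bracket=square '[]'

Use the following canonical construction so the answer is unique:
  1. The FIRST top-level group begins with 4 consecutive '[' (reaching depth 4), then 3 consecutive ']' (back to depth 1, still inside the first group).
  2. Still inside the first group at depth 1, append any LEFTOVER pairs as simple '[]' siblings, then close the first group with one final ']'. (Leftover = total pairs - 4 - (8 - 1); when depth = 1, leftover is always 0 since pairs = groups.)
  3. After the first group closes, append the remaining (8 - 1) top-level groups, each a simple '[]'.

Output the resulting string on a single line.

Spec: pairs=15 depth=4 groups=8
Leftover pairs = 15 - 4 - (8-1) = 4
First group: deep chain of depth 4 + 4 sibling pairs
Remaining 7 groups: simple '[]' each

Answer: [[[[]]][][][][]][][][][][][][]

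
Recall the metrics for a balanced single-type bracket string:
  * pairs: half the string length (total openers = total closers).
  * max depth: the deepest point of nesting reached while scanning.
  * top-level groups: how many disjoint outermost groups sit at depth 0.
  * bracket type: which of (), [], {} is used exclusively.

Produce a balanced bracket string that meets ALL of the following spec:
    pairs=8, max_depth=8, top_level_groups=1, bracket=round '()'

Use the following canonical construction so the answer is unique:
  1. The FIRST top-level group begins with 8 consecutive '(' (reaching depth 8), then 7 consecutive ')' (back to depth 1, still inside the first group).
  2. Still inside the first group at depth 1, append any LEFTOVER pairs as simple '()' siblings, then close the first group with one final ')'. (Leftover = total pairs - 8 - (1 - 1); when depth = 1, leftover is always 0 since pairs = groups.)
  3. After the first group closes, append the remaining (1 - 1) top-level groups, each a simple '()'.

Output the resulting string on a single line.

Spec: pairs=8 depth=8 groups=1
Leftover pairs = 8 - 8 - (1-1) = 0
First group: deep chain of depth 8 + 0 sibling pairs
Remaining 0 groups: simple '()' each

Answer: (((((((())))))))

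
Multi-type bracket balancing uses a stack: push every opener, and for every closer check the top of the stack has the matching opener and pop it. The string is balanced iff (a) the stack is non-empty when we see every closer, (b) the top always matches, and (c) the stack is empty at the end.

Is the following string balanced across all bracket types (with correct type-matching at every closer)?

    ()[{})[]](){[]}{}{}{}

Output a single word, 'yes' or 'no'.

pos 0: push '('; stack = (
pos 1: ')' matches '('; pop; stack = (empty)
pos 2: push '['; stack = [
pos 3: push '{'; stack = [{
pos 4: '}' matches '{'; pop; stack = [
pos 5: saw closer ')' but top of stack is '[' (expected ']') → INVALID
Verdict: type mismatch at position 5: ')' closes '[' → no

Answer: no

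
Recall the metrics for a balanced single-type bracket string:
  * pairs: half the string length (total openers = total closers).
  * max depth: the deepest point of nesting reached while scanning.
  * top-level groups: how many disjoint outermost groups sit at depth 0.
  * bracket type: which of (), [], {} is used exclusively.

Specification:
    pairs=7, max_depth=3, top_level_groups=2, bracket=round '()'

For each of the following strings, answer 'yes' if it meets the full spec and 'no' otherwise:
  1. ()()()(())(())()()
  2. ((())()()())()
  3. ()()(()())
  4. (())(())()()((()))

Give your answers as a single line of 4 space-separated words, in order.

String 1 '()()()(())(())()()': depth seq [1 0 1 0 1 0 1 2 1 0 1 2 1 0 1 0 1 0]
  -> pairs=9 depth=2 groups=7 -> no
String 2 '((())()()())()': depth seq [1 2 3 2 1 2 1 2 1 2 1 0 1 0]
  -> pairs=7 depth=3 groups=2 -> yes
String 3 '()()(()())': depth seq [1 0 1 0 1 2 1 2 1 0]
  -> pairs=5 depth=2 groups=3 -> no
String 4 '(())(())()()((()))': depth seq [1 2 1 0 1 2 1 0 1 0 1 0 1 2 3 2 1 0]
  -> pairs=9 depth=3 groups=5 -> no

Answer: no yes no no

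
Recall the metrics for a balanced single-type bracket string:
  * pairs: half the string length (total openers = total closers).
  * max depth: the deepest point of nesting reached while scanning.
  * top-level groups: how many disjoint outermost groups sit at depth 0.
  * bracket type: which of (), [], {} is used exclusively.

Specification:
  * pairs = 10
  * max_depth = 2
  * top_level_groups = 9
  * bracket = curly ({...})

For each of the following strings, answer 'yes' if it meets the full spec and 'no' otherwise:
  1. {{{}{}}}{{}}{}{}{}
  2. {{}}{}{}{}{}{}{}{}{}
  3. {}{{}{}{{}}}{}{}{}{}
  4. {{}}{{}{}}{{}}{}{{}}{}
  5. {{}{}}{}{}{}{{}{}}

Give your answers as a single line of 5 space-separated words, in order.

String 1 '{{{}{}}}{{}}{}{}{}': depth seq [1 2 3 2 3 2 1 0 1 2 1 0 1 0 1 0 1 0]
  -> pairs=9 depth=3 groups=5 -> no
String 2 '{{}}{}{}{}{}{}{}{}{}': depth seq [1 2 1 0 1 0 1 0 1 0 1 0 1 0 1 0 1 0 1 0]
  -> pairs=10 depth=2 groups=9 -> yes
String 3 '{}{{}{}{{}}}{}{}{}{}': depth seq [1 0 1 2 1 2 1 2 3 2 1 0 1 0 1 0 1 0 1 0]
  -> pairs=10 depth=3 groups=6 -> no
String 4 '{{}}{{}{}}{{}}{}{{}}{}': depth seq [1 2 1 0 1 2 1 2 1 0 1 2 1 0 1 0 1 2 1 0 1 0]
  -> pairs=11 depth=2 groups=6 -> no
String 5 '{{}{}}{}{}{}{{}{}}': depth seq [1 2 1 2 1 0 1 0 1 0 1 0 1 2 1 2 1 0]
  -> pairs=9 depth=2 groups=5 -> no

Answer: no yes no no no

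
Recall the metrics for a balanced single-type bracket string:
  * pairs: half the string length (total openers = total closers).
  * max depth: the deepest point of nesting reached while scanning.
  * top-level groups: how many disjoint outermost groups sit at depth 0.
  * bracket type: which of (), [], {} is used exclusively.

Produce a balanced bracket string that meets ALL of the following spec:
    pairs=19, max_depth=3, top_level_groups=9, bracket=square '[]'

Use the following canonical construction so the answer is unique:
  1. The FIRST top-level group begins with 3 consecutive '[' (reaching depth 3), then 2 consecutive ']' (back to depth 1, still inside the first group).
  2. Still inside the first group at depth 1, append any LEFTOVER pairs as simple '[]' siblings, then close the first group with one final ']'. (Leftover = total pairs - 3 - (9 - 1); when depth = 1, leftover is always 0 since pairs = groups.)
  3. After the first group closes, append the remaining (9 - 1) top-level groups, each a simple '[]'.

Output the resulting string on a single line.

Answer: [[[]][][][][][][][][]][][][][][][][][]

Derivation:
Spec: pairs=19 depth=3 groups=9
Leftover pairs = 19 - 3 - (9-1) = 8
First group: deep chain of depth 3 + 8 sibling pairs
Remaining 8 groups: simple '[]' each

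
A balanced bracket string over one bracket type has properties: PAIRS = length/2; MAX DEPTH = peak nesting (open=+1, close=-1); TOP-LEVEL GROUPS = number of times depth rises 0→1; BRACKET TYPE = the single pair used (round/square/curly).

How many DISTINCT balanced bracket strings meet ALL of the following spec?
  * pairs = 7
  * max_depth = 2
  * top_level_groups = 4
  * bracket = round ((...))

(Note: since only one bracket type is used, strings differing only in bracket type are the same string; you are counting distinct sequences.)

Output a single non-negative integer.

Answer: 20

Derivation:
Spec: pairs=7 depth=2 groups=4
Count(depth <= 2) = 20
Count(depth <= 1) = 0
Count(depth == 2) = 20 - 0 = 20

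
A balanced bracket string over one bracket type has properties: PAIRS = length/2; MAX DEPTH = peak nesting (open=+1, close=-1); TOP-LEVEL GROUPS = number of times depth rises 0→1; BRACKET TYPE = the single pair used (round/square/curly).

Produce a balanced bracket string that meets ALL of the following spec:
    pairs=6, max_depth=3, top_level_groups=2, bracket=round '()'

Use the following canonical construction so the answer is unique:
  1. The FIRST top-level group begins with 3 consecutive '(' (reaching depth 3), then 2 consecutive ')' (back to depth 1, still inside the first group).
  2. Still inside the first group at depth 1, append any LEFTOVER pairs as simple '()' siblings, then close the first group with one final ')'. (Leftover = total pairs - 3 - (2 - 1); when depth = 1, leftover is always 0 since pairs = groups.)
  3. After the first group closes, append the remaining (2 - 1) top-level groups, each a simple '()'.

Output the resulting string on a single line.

Spec: pairs=6 depth=3 groups=2
Leftover pairs = 6 - 3 - (2-1) = 2
First group: deep chain of depth 3 + 2 sibling pairs
Remaining 1 groups: simple '()' each

Answer: ((())()())()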